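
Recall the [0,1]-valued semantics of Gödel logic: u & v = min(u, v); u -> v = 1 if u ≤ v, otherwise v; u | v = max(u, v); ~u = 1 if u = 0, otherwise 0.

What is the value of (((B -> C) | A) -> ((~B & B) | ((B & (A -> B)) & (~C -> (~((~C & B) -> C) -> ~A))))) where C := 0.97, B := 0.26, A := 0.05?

(B -> C): 0.26 ≤ 0.97, so result = 1
((B -> C) | A) = max(1, 0.05) = 1
~B: Gödel ¬ of 0.26 = 0 (operand ≠ 0)
(~B & B) = min(0, 0.26) = 0
(A -> B): 0.05 ≤ 0.26, so result = 1
(B & (A -> B)) = min(0.26, 1) = 0.26
~C: Gödel ¬ of 0.97 = 0 (operand ≠ 0)
~C: Gödel ¬ of 0.97 = 0 (operand ≠ 0)
(~C & B) = min(0, 0.26) = 0
((~C & B) -> C): 0 ≤ 0.97, so result = 1
~((~C & B) -> C): Gödel ¬ of 1 = 0 (operand ≠ 0)
~A: Gödel ¬ of 0.05 = 0 (operand ≠ 0)
(~((~C & B) -> C) -> ~A): 0 ≤ 0, so result = 1
(~C -> (~((~C & B) -> C) -> ~A)): 0 ≤ 1, so result = 1
((B & (A -> B)) & (~C -> (~((~C & B) -> C) -> ~A))) = min(0.26, 1) = 0.26
((~B & B) | ((B & (A -> B)) & (~C -> (~((~C & B) -> C) -> ~A)))) = max(0, 0.26) = 0.26
(((B -> C) | A) -> ((~B & B) | ((B & (A -> B)) & (~C -> (~((~C & B) -> C) -> ~A))))): 1 > 0.26, so result = 0.26

0.26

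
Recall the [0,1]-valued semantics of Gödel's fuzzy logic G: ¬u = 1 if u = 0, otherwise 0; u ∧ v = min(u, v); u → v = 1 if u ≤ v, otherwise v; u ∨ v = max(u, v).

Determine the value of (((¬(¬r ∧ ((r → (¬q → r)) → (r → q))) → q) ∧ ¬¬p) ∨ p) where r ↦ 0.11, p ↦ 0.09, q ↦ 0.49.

¬r: Gödel ¬ of 0.11 = 0 (operand ≠ 0)
¬q: Gödel ¬ of 0.49 = 0 (operand ≠ 0)
(¬q → r): 0 ≤ 0.11, so result = 1
(r → (¬q → r)): 0.11 ≤ 1, so result = 1
(r → q): 0.11 ≤ 0.49, so result = 1
((r → (¬q → r)) → (r → q)): 1 ≤ 1, so result = 1
(¬r ∧ ((r → (¬q → r)) → (r → q))) = min(0, 1) = 0
¬(¬r ∧ ((r → (¬q → r)) → (r → q))): Gödel ¬ of 0 = 1 (operand is 0)
(¬(¬r ∧ ((r → (¬q → r)) → (r → q))) → q): 1 > 0.49, so result = 0.49
¬p: Gödel ¬ of 0.09 = 0 (operand ≠ 0)
¬¬p: Gödel ¬ of 0 = 1 (operand is 0)
((¬(¬r ∧ ((r → (¬q → r)) → (r → q))) → q) ∧ ¬¬p) = min(0.49, 1) = 0.49
(((¬(¬r ∧ ((r → (¬q → r)) → (r → q))) → q) ∧ ¬¬p) ∨ p) = max(0.49, 0.09) = 0.49

0.49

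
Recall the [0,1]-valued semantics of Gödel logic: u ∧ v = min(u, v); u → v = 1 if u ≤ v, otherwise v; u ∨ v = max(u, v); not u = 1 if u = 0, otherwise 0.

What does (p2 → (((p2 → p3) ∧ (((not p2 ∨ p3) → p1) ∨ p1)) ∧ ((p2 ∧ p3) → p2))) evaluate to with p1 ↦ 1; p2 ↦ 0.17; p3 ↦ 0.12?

0.12

(p2 → p3): 0.17 > 0.12, so result = 0.12
not p2: Gödel ¬ of 0.17 = 0 (operand ≠ 0)
(not p2 ∨ p3) = max(0, 0.12) = 0.12
((not p2 ∨ p3) → p1): 0.12 ≤ 1, so result = 1
(((not p2 ∨ p3) → p1) ∨ p1) = max(1, 1) = 1
((p2 → p3) ∧ (((not p2 ∨ p3) → p1) ∨ p1)) = min(0.12, 1) = 0.12
(p2 ∧ p3) = min(0.17, 0.12) = 0.12
((p2 ∧ p3) → p2): 0.12 ≤ 0.17, so result = 1
(((p2 → p3) ∧ (((not p2 ∨ p3) → p1) ∨ p1)) ∧ ((p2 ∧ p3) → p2)) = min(0.12, 1) = 0.12
(p2 → (((p2 → p3) ∧ (((not p2 ∨ p3) → p1) ∨ p1)) ∧ ((p2 ∧ p3) → p2))): 0.17 > 0.12, so result = 0.12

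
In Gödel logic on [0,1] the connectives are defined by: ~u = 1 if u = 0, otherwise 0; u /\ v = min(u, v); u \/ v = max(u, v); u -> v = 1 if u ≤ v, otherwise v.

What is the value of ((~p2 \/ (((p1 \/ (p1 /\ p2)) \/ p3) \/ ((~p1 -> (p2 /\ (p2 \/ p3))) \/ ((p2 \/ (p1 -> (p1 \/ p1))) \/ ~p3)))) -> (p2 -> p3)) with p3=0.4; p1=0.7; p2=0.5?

~p2: Gödel ¬ of 0.5 = 0 (operand ≠ 0)
(p1 /\ p2) = min(0.7, 0.5) = 0.5
(p1 \/ (p1 /\ p2)) = max(0.7, 0.5) = 0.7
((p1 \/ (p1 /\ p2)) \/ p3) = max(0.7, 0.4) = 0.7
~p1: Gödel ¬ of 0.7 = 0 (operand ≠ 0)
(p2 \/ p3) = max(0.5, 0.4) = 0.5
(p2 /\ (p2 \/ p3)) = min(0.5, 0.5) = 0.5
(~p1 -> (p2 /\ (p2 \/ p3))): 0 ≤ 0.5, so result = 1
(p1 \/ p1) = max(0.7, 0.7) = 0.7
(p1 -> (p1 \/ p1)): 0.7 ≤ 0.7, so result = 1
(p2 \/ (p1 -> (p1 \/ p1))) = max(0.5, 1) = 1
~p3: Gödel ¬ of 0.4 = 0 (operand ≠ 0)
((p2 \/ (p1 -> (p1 \/ p1))) \/ ~p3) = max(1, 0) = 1
((~p1 -> (p2 /\ (p2 \/ p3))) \/ ((p2 \/ (p1 -> (p1 \/ p1))) \/ ~p3)) = max(1, 1) = 1
(((p1 \/ (p1 /\ p2)) \/ p3) \/ ((~p1 -> (p2 /\ (p2 \/ p3))) \/ ((p2 \/ (p1 -> (p1 \/ p1))) \/ ~p3))) = max(0.7, 1) = 1
(~p2 \/ (((p1 \/ (p1 /\ p2)) \/ p3) \/ ((~p1 -> (p2 /\ (p2 \/ p3))) \/ ((p2 \/ (p1 -> (p1 \/ p1))) \/ ~p3)))) = max(0, 1) = 1
(p2 -> p3): 0.5 > 0.4, so result = 0.4
((~p2 \/ (((p1 \/ (p1 /\ p2)) \/ p3) \/ ((~p1 -> (p2 /\ (p2 \/ p3))) \/ ((p2 \/ (p1 -> (p1 \/ p1))) \/ ~p3)))) -> (p2 -> p3)): 1 > 0.4, so result = 0.4

0.40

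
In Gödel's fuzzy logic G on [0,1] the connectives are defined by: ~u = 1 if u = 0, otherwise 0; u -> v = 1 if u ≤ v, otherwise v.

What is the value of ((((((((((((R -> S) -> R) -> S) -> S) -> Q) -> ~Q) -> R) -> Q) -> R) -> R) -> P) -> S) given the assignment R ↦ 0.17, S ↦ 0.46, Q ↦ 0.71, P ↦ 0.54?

0.46

(R -> S): 0.17 ≤ 0.46, so result = 1
((R -> S) -> R): 1 > 0.17, so result = 0.17
(((R -> S) -> R) -> S): 0.17 ≤ 0.46, so result = 1
((((R -> S) -> R) -> S) -> S): 1 > 0.46, so result = 0.46
(((((R -> S) -> R) -> S) -> S) -> Q): 0.46 ≤ 0.71, so result = 1
~Q: Gödel ¬ of 0.71 = 0 (operand ≠ 0)
((((((R -> S) -> R) -> S) -> S) -> Q) -> ~Q): 1 > 0, so result = 0
(((((((R -> S) -> R) -> S) -> S) -> Q) -> ~Q) -> R): 0 ≤ 0.17, so result = 1
((((((((R -> S) -> R) -> S) -> S) -> Q) -> ~Q) -> R) -> Q): 1 > 0.71, so result = 0.71
(((((((((R -> S) -> R) -> S) -> S) -> Q) -> ~Q) -> R) -> Q) -> R): 0.71 > 0.17, so result = 0.17
((((((((((R -> S) -> R) -> S) -> S) -> Q) -> ~Q) -> R) -> Q) -> R) -> R): 0.17 ≤ 0.17, so result = 1
(((((((((((R -> S) -> R) -> S) -> S) -> Q) -> ~Q) -> R) -> Q) -> R) -> R) -> P): 1 > 0.54, so result = 0.54
((((((((((((R -> S) -> R) -> S) -> S) -> Q) -> ~Q) -> R) -> Q) -> R) -> R) -> P) -> S): 0.54 > 0.46, so result = 0.46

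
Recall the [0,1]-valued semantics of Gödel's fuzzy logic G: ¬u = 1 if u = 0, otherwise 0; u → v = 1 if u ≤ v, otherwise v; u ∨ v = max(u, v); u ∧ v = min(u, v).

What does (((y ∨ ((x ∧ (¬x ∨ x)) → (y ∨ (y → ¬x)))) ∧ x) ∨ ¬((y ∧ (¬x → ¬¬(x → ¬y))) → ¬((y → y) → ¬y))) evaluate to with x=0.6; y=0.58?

¬x: Gödel ¬ of 0.6 = 0 (operand ≠ 0)
(¬x ∨ x) = max(0, 0.6) = 0.6
(x ∧ (¬x ∨ x)) = min(0.6, 0.6) = 0.6
¬x: Gödel ¬ of 0.6 = 0 (operand ≠ 0)
(y → ¬x): 0.58 > 0, so result = 0
(y ∨ (y → ¬x)) = max(0.58, 0) = 0.58
((x ∧ (¬x ∨ x)) → (y ∨ (y → ¬x))): 0.6 > 0.58, so result = 0.58
(y ∨ ((x ∧ (¬x ∨ x)) → (y ∨ (y → ¬x)))) = max(0.58, 0.58) = 0.58
((y ∨ ((x ∧ (¬x ∨ x)) → (y ∨ (y → ¬x)))) ∧ x) = min(0.58, 0.6) = 0.58
¬x: Gödel ¬ of 0.6 = 0 (operand ≠ 0)
¬y: Gödel ¬ of 0.58 = 0 (operand ≠ 0)
(x → ¬y): 0.6 > 0, so result = 0
¬(x → ¬y): Gödel ¬ of 0 = 1 (operand is 0)
¬¬(x → ¬y): Gödel ¬ of 1 = 0 (operand ≠ 0)
(¬x → ¬¬(x → ¬y)): 0 ≤ 0, so result = 1
(y ∧ (¬x → ¬¬(x → ¬y))) = min(0.58, 1) = 0.58
(y → y): 0.58 ≤ 0.58, so result = 1
¬y: Gödel ¬ of 0.58 = 0 (operand ≠ 0)
((y → y) → ¬y): 1 > 0, so result = 0
¬((y → y) → ¬y): Gödel ¬ of 0 = 1 (operand is 0)
((y ∧ (¬x → ¬¬(x → ¬y))) → ¬((y → y) → ¬y)): 0.58 ≤ 1, so result = 1
¬((y ∧ (¬x → ¬¬(x → ¬y))) → ¬((y → y) → ¬y)): Gödel ¬ of 1 = 0 (operand ≠ 0)
(((y ∨ ((x ∧ (¬x ∨ x)) → (y ∨ (y → ¬x)))) ∧ x) ∨ ¬((y ∧ (¬x → ¬¬(x → ¬y))) → ¬((y → y) → ¬y))) = max(0.58, 0) = 0.58

0.58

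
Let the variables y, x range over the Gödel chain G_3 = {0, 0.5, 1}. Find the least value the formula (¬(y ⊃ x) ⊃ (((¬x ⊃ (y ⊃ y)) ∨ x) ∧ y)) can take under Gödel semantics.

The minimum is attained at y = 0.5, x = 0:
  (y ⊃ x): 0.5 > 0, so result = 0
  ¬(y ⊃ x): Gödel ¬ of 0 = 1 (operand is 0)
  ¬x: Gödel ¬ of 0 = 1 (operand is 0)
  (y ⊃ y): 0.5 ≤ 0.5, so result = 1
  (¬x ⊃ (y ⊃ y)): 1 ≤ 1, so result = 1
  ((¬x ⊃ (y ⊃ y)) ∨ x) = max(1, 0) = 1
  (((¬x ⊃ (y ⊃ y)) ∨ x) ∧ y) = min(1, 0.5) = 0.5
  (¬(y ⊃ x) ⊃ (((¬x ⊃ (y ⊃ y)) ∨ x) ∧ y)): 1 > 0.5, so result = 0.5
Checking all 9 assignments confirms none give a value below 0.50.

0.50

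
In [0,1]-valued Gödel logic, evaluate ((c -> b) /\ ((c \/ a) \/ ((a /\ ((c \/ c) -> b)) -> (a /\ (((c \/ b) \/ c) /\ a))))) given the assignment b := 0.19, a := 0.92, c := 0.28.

(c -> b): 0.28 > 0.19, so result = 0.19
(c \/ a) = max(0.28, 0.92) = 0.92
(c \/ c) = max(0.28, 0.28) = 0.28
((c \/ c) -> b): 0.28 > 0.19, so result = 0.19
(a /\ ((c \/ c) -> b)) = min(0.92, 0.19) = 0.19
(c \/ b) = max(0.28, 0.19) = 0.28
((c \/ b) \/ c) = max(0.28, 0.28) = 0.28
(((c \/ b) \/ c) /\ a) = min(0.28, 0.92) = 0.28
(a /\ (((c \/ b) \/ c) /\ a)) = min(0.92, 0.28) = 0.28
((a /\ ((c \/ c) -> b)) -> (a /\ (((c \/ b) \/ c) /\ a))): 0.19 ≤ 0.28, so result = 1
((c \/ a) \/ ((a /\ ((c \/ c) -> b)) -> (a /\ (((c \/ b) \/ c) /\ a)))) = max(0.92, 1) = 1
((c -> b) /\ ((c \/ a) \/ ((a /\ ((c \/ c) -> b)) -> (a /\ (((c \/ b) \/ c) /\ a))))) = min(0.19, 1) = 0.19

0.19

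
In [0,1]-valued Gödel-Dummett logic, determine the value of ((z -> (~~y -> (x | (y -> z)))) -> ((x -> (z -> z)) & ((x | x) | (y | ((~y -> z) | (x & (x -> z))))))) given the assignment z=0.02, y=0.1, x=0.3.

~y: Gödel ¬ of 0.1 = 0 (operand ≠ 0)
~~y: Gödel ¬ of 0 = 1 (operand is 0)
(y -> z): 0.1 > 0.02, so result = 0.02
(x | (y -> z)) = max(0.3, 0.02) = 0.3
(~~y -> (x | (y -> z))): 1 > 0.3, so result = 0.3
(z -> (~~y -> (x | (y -> z)))): 0.02 ≤ 0.3, so result = 1
(z -> z): 0.02 ≤ 0.02, so result = 1
(x -> (z -> z)): 0.3 ≤ 1, so result = 1
(x | x) = max(0.3, 0.3) = 0.3
~y: Gödel ¬ of 0.1 = 0 (operand ≠ 0)
(~y -> z): 0 ≤ 0.02, so result = 1
(x -> z): 0.3 > 0.02, so result = 0.02
(x & (x -> z)) = min(0.3, 0.02) = 0.02
((~y -> z) | (x & (x -> z))) = max(1, 0.02) = 1
(y | ((~y -> z) | (x & (x -> z)))) = max(0.1, 1) = 1
((x | x) | (y | ((~y -> z) | (x & (x -> z))))) = max(0.3, 1) = 1
((x -> (z -> z)) & ((x | x) | (y | ((~y -> z) | (x & (x -> z)))))) = min(1, 1) = 1
((z -> (~~y -> (x | (y -> z)))) -> ((x -> (z -> z)) & ((x | x) | (y | ((~y -> z) | (x & (x -> z))))))): 1 ≤ 1, so result = 1

1.00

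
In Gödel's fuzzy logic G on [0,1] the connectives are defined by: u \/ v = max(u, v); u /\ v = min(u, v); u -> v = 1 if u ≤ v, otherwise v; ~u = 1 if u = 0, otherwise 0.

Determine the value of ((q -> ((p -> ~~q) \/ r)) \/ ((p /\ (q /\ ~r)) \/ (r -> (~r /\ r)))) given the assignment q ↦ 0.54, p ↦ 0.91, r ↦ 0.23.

~q: Gödel ¬ of 0.54 = 0 (operand ≠ 0)
~~q: Gödel ¬ of 0 = 1 (operand is 0)
(p -> ~~q): 0.91 ≤ 1, so result = 1
((p -> ~~q) \/ r) = max(1, 0.23) = 1
(q -> ((p -> ~~q) \/ r)): 0.54 ≤ 1, so result = 1
~r: Gödel ¬ of 0.23 = 0 (operand ≠ 0)
(q /\ ~r) = min(0.54, 0) = 0
(p /\ (q /\ ~r)) = min(0.91, 0) = 0
~r: Gödel ¬ of 0.23 = 0 (operand ≠ 0)
(~r /\ r) = min(0, 0.23) = 0
(r -> (~r /\ r)): 0.23 > 0, so result = 0
((p /\ (q /\ ~r)) \/ (r -> (~r /\ r))) = max(0, 0) = 0
((q -> ((p -> ~~q) \/ r)) \/ ((p /\ (q /\ ~r)) \/ (r -> (~r /\ r)))) = max(1, 0) = 1

1.00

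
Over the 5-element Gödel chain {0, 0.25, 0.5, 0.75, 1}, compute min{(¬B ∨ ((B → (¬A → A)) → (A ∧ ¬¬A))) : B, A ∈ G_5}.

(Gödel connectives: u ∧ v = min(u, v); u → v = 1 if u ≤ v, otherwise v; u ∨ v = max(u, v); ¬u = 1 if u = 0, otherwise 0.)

0.25

The minimum is attained at B = 0.25, A = 0.25:
  ¬B: Gödel ¬ of 0.25 = 0 (operand ≠ 0)
  ¬A: Gödel ¬ of 0.25 = 0 (operand ≠ 0)
  (¬A → A): 0 ≤ 0.25, so result = 1
  (B → (¬A → A)): 0.25 ≤ 1, so result = 1
  ¬A: Gödel ¬ of 0.25 = 0 (operand ≠ 0)
  ¬¬A: Gödel ¬ of 0 = 1 (operand is 0)
  (A ∧ ¬¬A) = min(0.25, 1) = 0.25
  ((B → (¬A → A)) → (A ∧ ¬¬A)): 1 > 0.25, so result = 0.25
  (¬B ∨ ((B → (¬A → A)) → (A ∧ ¬¬A))) = max(0, 0.25) = 0.25
Checking all 25 assignments confirms none give a value below 0.25.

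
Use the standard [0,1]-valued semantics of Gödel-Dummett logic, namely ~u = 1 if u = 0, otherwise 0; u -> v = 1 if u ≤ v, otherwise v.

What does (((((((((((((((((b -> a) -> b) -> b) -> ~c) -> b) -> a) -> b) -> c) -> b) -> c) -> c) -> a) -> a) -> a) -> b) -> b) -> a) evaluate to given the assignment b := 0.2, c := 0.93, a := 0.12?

(b -> a): 0.2 > 0.12, so result = 0.12
((b -> a) -> b): 0.12 ≤ 0.2, so result = 1
(((b -> a) -> b) -> b): 1 > 0.2, so result = 0.2
~c: Gödel ¬ of 0.93 = 0 (operand ≠ 0)
((((b -> a) -> b) -> b) -> ~c): 0.2 > 0, so result = 0
(((((b -> a) -> b) -> b) -> ~c) -> b): 0 ≤ 0.2, so result = 1
((((((b -> a) -> b) -> b) -> ~c) -> b) -> a): 1 > 0.12, so result = 0.12
(((((((b -> a) -> b) -> b) -> ~c) -> b) -> a) -> b): 0.12 ≤ 0.2, so result = 1
((((((((b -> a) -> b) -> b) -> ~c) -> b) -> a) -> b) -> c): 1 > 0.93, so result = 0.93
(((((((((b -> a) -> b) -> b) -> ~c) -> b) -> a) -> b) -> c) -> b): 0.93 > 0.2, so result = 0.2
((((((((((b -> a) -> b) -> b) -> ~c) -> b) -> a) -> b) -> c) -> b) -> c): 0.2 ≤ 0.93, so result = 1
(((((((((((b -> a) -> b) -> b) -> ~c) -> b) -> a) -> b) -> c) -> b) -> c) -> c): 1 > 0.93, so result = 0.93
((((((((((((b -> a) -> b) -> b) -> ~c) -> b) -> a) -> b) -> c) -> b) -> c) -> c) -> a): 0.93 > 0.12, so result = 0.12
(((((((((((((b -> a) -> b) -> b) -> ~c) -> b) -> a) -> b) -> c) -> b) -> c) -> c) -> a) -> a): 0.12 ≤ 0.12, so result = 1
((((((((((((((b -> a) -> b) -> b) -> ~c) -> b) -> a) -> b) -> c) -> b) -> c) -> c) -> a) -> a) -> a): 1 > 0.12, so result = 0.12
(((((((((((((((b -> a) -> b) -> b) -> ~c) -> b) -> a) -> b) -> c) -> b) -> c) -> c) -> a) -> a) -> a) -> b): 0.12 ≤ 0.2, so result = 1
((((((((((((((((b -> a) -> b) -> b) -> ~c) -> b) -> a) -> b) -> c) -> b) -> c) -> c) -> a) -> a) -> a) -> b) -> b): 1 > 0.2, so result = 0.2
(((((((((((((((((b -> a) -> b) -> b) -> ~c) -> b) -> a) -> b) -> c) -> b) -> c) -> c) -> a) -> a) -> a) -> b) -> b) -> a): 0.2 > 0.12, so result = 0.12

0.12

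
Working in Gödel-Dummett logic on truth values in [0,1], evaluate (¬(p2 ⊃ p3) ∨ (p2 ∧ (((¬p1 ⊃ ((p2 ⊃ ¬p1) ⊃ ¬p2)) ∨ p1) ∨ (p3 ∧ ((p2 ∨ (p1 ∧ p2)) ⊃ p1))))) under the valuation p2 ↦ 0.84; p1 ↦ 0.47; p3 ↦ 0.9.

0.84

(p2 ⊃ p3): 0.84 ≤ 0.9, so result = 1
¬(p2 ⊃ p3): Gödel ¬ of 1 = 0 (operand ≠ 0)
¬p1: Gödel ¬ of 0.47 = 0 (operand ≠ 0)
¬p1: Gödel ¬ of 0.47 = 0 (operand ≠ 0)
(p2 ⊃ ¬p1): 0.84 > 0, so result = 0
¬p2: Gödel ¬ of 0.84 = 0 (operand ≠ 0)
((p2 ⊃ ¬p1) ⊃ ¬p2): 0 ≤ 0, so result = 1
(¬p1 ⊃ ((p2 ⊃ ¬p1) ⊃ ¬p2)): 0 ≤ 1, so result = 1
((¬p1 ⊃ ((p2 ⊃ ¬p1) ⊃ ¬p2)) ∨ p1) = max(1, 0.47) = 1
(p1 ∧ p2) = min(0.47, 0.84) = 0.47
(p2 ∨ (p1 ∧ p2)) = max(0.84, 0.47) = 0.84
((p2 ∨ (p1 ∧ p2)) ⊃ p1): 0.84 > 0.47, so result = 0.47
(p3 ∧ ((p2 ∨ (p1 ∧ p2)) ⊃ p1)) = min(0.9, 0.47) = 0.47
(((¬p1 ⊃ ((p2 ⊃ ¬p1) ⊃ ¬p2)) ∨ p1) ∨ (p3 ∧ ((p2 ∨ (p1 ∧ p2)) ⊃ p1))) = max(1, 0.47) = 1
(p2 ∧ (((¬p1 ⊃ ((p2 ⊃ ¬p1) ⊃ ¬p2)) ∨ p1) ∨ (p3 ∧ ((p2 ∨ (p1 ∧ p2)) ⊃ p1)))) = min(0.84, 1) = 0.84
(¬(p2 ⊃ p3) ∨ (p2 ∧ (((¬p1 ⊃ ((p2 ⊃ ¬p1) ⊃ ¬p2)) ∨ p1) ∨ (p3 ∧ ((p2 ∨ (p1 ∧ p2)) ⊃ p1))))) = max(0, 0.84) = 0.84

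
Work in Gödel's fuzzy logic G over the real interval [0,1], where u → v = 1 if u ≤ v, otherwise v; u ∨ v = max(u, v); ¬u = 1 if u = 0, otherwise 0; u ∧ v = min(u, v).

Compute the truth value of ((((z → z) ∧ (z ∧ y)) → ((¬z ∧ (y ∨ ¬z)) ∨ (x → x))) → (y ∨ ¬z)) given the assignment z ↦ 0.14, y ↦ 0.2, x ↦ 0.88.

0.20

(z → z): 0.14 ≤ 0.14, so result = 1
(z ∧ y) = min(0.14, 0.2) = 0.14
((z → z) ∧ (z ∧ y)) = min(1, 0.14) = 0.14
¬z: Gödel ¬ of 0.14 = 0 (operand ≠ 0)
¬z: Gödel ¬ of 0.14 = 0 (operand ≠ 0)
(y ∨ ¬z) = max(0.2, 0) = 0.2
(¬z ∧ (y ∨ ¬z)) = min(0, 0.2) = 0
(x → x): 0.88 ≤ 0.88, so result = 1
((¬z ∧ (y ∨ ¬z)) ∨ (x → x)) = max(0, 1) = 1
(((z → z) ∧ (z ∧ y)) → ((¬z ∧ (y ∨ ¬z)) ∨ (x → x))): 0.14 ≤ 1, so result = 1
¬z: Gödel ¬ of 0.14 = 0 (operand ≠ 0)
(y ∨ ¬z) = max(0.2, 0) = 0.2
((((z → z) ∧ (z ∧ y)) → ((¬z ∧ (y ∨ ¬z)) ∨ (x → x))) → (y ∨ ¬z)): 1 > 0.2, so result = 0.2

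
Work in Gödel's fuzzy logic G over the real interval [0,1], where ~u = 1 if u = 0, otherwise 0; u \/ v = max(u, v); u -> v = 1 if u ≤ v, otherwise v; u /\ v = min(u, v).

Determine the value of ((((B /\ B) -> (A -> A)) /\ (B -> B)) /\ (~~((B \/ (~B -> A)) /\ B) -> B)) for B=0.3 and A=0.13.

0.30

(B /\ B) = min(0.3, 0.3) = 0.3
(A -> A): 0.13 ≤ 0.13, so result = 1
((B /\ B) -> (A -> A)): 0.3 ≤ 1, so result = 1
(B -> B): 0.3 ≤ 0.3, so result = 1
(((B /\ B) -> (A -> A)) /\ (B -> B)) = min(1, 1) = 1
~B: Gödel ¬ of 0.3 = 0 (operand ≠ 0)
(~B -> A): 0 ≤ 0.13, so result = 1
(B \/ (~B -> A)) = max(0.3, 1) = 1
((B \/ (~B -> A)) /\ B) = min(1, 0.3) = 0.3
~((B \/ (~B -> A)) /\ B): Gödel ¬ of 0.3 = 0 (operand ≠ 0)
~~((B \/ (~B -> A)) /\ B): Gödel ¬ of 0 = 1 (operand is 0)
(~~((B \/ (~B -> A)) /\ B) -> B): 1 > 0.3, so result = 0.3
((((B /\ B) -> (A -> A)) /\ (B -> B)) /\ (~~((B \/ (~B -> A)) /\ B) -> B)) = min(1, 0.3) = 0.3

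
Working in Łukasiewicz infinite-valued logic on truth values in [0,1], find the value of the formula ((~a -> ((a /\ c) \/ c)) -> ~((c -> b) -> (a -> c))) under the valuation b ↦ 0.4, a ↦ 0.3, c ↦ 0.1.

0.80

~a: Łukasiewicz ¬ gives 1 − 0.3 = 0.7
(a /\ c) = min(0.3, 0.1) = 0.1
((a /\ c) \/ c) = max(0.1, 0.1) = 0.1
(~a -> ((a /\ c) \/ c)): min(1, 1 − 0.7 + 0.1) = 0.4
(c -> b): min(1, 1 − 0.1 + 0.4) = 1
(a -> c): min(1, 1 − 0.3 + 0.1) = 0.8
((c -> b) -> (a -> c)): min(1, 1 − 1 + 0.8) = 0.8
~((c -> b) -> (a -> c)): Łukasiewicz ¬ gives 1 − 0.8 = 0.2
((~a -> ((a /\ c) \/ c)) -> ~((c -> b) -> (a -> c))): min(1, 1 − 0.4 + 0.2) = 0.8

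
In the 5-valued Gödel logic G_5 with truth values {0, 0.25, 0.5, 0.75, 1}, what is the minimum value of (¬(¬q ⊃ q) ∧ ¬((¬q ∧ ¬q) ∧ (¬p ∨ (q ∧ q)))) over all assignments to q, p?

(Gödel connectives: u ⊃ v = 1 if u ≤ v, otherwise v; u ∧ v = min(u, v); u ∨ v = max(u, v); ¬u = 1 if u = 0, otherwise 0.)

0.00

The minimum is attained at q = 0, p = 0:
  ¬q: Gödel ¬ of 0 = 1 (operand is 0)
  (¬q ⊃ q): 1 > 0, so result = 0
  ¬(¬q ⊃ q): Gödel ¬ of 0 = 1 (operand is 0)
  ¬q: Gödel ¬ of 0 = 1 (operand is 0)
  ¬q: Gödel ¬ of 0 = 1 (operand is 0)
  (¬q ∧ ¬q) = min(1, 1) = 1
  ¬p: Gödel ¬ of 0 = 1 (operand is 0)
  (q ∧ q) = min(0, 0) = 0
  (¬p ∨ (q ∧ q)) = max(1, 0) = 1
  ((¬q ∧ ¬q) ∧ (¬p ∨ (q ∧ q))) = min(1, 1) = 1
  ¬((¬q ∧ ¬q) ∧ (¬p ∨ (q ∧ q))): Gödel ¬ of 1 = 0 (operand ≠ 0)
  (¬(¬q ⊃ q) ∧ ¬((¬q ∧ ¬q) ∧ (¬p ∨ (q ∧ q)))) = min(1, 0) = 0
Checking all 25 assignments confirms none give a value below 0.00.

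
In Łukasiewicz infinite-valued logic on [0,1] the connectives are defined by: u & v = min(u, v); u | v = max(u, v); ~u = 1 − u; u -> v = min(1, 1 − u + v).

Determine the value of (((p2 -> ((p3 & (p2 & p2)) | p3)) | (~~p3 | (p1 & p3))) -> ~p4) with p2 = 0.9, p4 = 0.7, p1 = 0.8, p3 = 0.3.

(p2 & p2) = min(0.9, 0.9) = 0.9
(p3 & (p2 & p2)) = min(0.3, 0.9) = 0.3
((p3 & (p2 & p2)) | p3) = max(0.3, 0.3) = 0.3
(p2 -> ((p3 & (p2 & p2)) | p3)): min(1, 1 − 0.9 + 0.3) = 0.4
~p3: Łukasiewicz ¬ gives 1 − 0.3 = 0.7
~~p3: Łukasiewicz ¬ gives 1 − 0.7 = 0.3
(p1 & p3) = min(0.8, 0.3) = 0.3
(~~p3 | (p1 & p3)) = max(0.3, 0.3) = 0.3
((p2 -> ((p3 & (p2 & p2)) | p3)) | (~~p3 | (p1 & p3))) = max(0.4, 0.3) = 0.4
~p4: Łukasiewicz ¬ gives 1 − 0.7 = 0.3
(((p2 -> ((p3 & (p2 & p2)) | p3)) | (~~p3 | (p1 & p3))) -> ~p4): min(1, 1 − 0.4 + 0.3) = 0.9

0.90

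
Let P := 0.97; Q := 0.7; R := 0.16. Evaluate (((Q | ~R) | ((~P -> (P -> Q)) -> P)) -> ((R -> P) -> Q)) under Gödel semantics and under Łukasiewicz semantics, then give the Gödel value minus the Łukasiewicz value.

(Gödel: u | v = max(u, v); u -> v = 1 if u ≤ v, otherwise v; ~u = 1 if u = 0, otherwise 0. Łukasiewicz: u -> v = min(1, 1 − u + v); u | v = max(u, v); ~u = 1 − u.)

-0.03

Gödel evaluation:
  ~R: Gödel ¬ of 0.16 = 0 (operand ≠ 0)
  (Q | ~R) = max(0.7, 0) = 0.7
  ~P: Gödel ¬ of 0.97 = 0 (operand ≠ 0)
  (P -> Q): 0.97 > 0.7, so result = 0.7
  (~P -> (P -> Q)): 0 ≤ 0.7, so result = 1
  ((~P -> (P -> Q)) -> P): 1 > 0.97, so result = 0.97
  ((Q | ~R) | ((~P -> (P -> Q)) -> P)) = max(0.7, 0.97) = 0.97
  (R -> P): 0.16 ≤ 0.97, so result = 1
  ((R -> P) -> Q): 1 > 0.7, so result = 0.7
  (((Q | ~R) | ((~P -> (P -> Q)) -> P)) -> ((R -> P) -> Q)): 0.97 > 0.7, so result = 0.7
  Gödel value = 0.7
Łukasiewicz evaluation:
  ~R: Łukasiewicz ¬ gives 1 − 0.16 = 0.84
  (Q | ~R) = max(0.7, 0.84) = 0.84
  ~P: Łukasiewicz ¬ gives 1 − 0.97 = 0.03
  (P -> Q): min(1, 1 − 0.97 + 0.7) = 0.73
  (~P -> (P -> Q)): min(1, 1 − 0.03 + 0.73) = 1
  ((~P -> (P -> Q)) -> P): min(1, 1 − 1 + 0.97) = 0.97
  ((Q | ~R) | ((~P -> (P -> Q)) -> P)) = max(0.84, 0.97) = 0.97
  (R -> P): min(1, 1 − 0.16 + 0.97) = 1
  ((R -> P) -> Q): min(1, 1 − 1 + 0.7) = 0.7
  (((Q | ~R) | ((~P -> (P -> Q)) -> P)) -> ((R -> P) -> Q)): min(1, 1 − 0.97 + 0.7) = 0.73
  Łukasiewicz value = 0.73
Difference: 0.7 − 0.73 = -0.03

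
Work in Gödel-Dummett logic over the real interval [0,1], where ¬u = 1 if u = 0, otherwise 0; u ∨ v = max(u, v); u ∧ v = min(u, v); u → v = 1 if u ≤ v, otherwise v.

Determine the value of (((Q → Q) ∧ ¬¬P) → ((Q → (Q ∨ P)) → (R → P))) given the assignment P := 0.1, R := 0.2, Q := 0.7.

(Q → Q): 0.7 ≤ 0.7, so result = 1
¬P: Gödel ¬ of 0.1 = 0 (operand ≠ 0)
¬¬P: Gödel ¬ of 0 = 1 (operand is 0)
((Q → Q) ∧ ¬¬P) = min(1, 1) = 1
(Q ∨ P) = max(0.7, 0.1) = 0.7
(Q → (Q ∨ P)): 0.7 ≤ 0.7, so result = 1
(R → P): 0.2 > 0.1, so result = 0.1
((Q → (Q ∨ P)) → (R → P)): 1 > 0.1, so result = 0.1
(((Q → Q) ∧ ¬¬P) → ((Q → (Q ∨ P)) → (R → P))): 1 > 0.1, so result = 0.1

0.10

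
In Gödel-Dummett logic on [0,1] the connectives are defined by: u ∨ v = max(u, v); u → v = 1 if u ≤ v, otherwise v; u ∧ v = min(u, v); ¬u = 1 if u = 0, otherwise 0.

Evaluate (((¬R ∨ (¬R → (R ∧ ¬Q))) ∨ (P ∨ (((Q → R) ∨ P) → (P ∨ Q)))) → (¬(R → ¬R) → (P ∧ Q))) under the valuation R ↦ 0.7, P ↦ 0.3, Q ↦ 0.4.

0.30

¬R: Gödel ¬ of 0.7 = 0 (operand ≠ 0)
¬R: Gödel ¬ of 0.7 = 0 (operand ≠ 0)
¬Q: Gödel ¬ of 0.4 = 0 (operand ≠ 0)
(R ∧ ¬Q) = min(0.7, 0) = 0
(¬R → (R ∧ ¬Q)): 0 ≤ 0, so result = 1
(¬R ∨ (¬R → (R ∧ ¬Q))) = max(0, 1) = 1
(Q → R): 0.4 ≤ 0.7, so result = 1
((Q → R) ∨ P) = max(1, 0.3) = 1
(P ∨ Q) = max(0.3, 0.4) = 0.4
(((Q → R) ∨ P) → (P ∨ Q)): 1 > 0.4, so result = 0.4
(P ∨ (((Q → R) ∨ P) → (P ∨ Q))) = max(0.3, 0.4) = 0.4
((¬R ∨ (¬R → (R ∧ ¬Q))) ∨ (P ∨ (((Q → R) ∨ P) → (P ∨ Q)))) = max(1, 0.4) = 1
¬R: Gödel ¬ of 0.7 = 0 (operand ≠ 0)
(R → ¬R): 0.7 > 0, so result = 0
¬(R → ¬R): Gödel ¬ of 0 = 1 (operand is 0)
(P ∧ Q) = min(0.3, 0.4) = 0.3
(¬(R → ¬R) → (P ∧ Q)): 1 > 0.3, so result = 0.3
(((¬R ∨ (¬R → (R ∧ ¬Q))) ∨ (P ∨ (((Q → R) ∨ P) → (P ∨ Q)))) → (¬(R → ¬R) → (P ∧ Q))): 1 > 0.3, so result = 0.3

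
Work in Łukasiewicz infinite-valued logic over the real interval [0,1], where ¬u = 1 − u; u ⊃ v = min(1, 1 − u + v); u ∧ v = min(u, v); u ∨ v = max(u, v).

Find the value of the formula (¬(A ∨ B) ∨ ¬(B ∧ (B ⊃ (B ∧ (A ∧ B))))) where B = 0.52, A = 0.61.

0.48

(A ∨ B) = max(0.61, 0.52) = 0.61
¬(A ∨ B): Łukasiewicz ¬ gives 1 − 0.61 = 0.39
(A ∧ B) = min(0.61, 0.52) = 0.52
(B ∧ (A ∧ B)) = min(0.52, 0.52) = 0.52
(B ⊃ (B ∧ (A ∧ B))): min(1, 1 − 0.52 + 0.52) = 1
(B ∧ (B ⊃ (B ∧ (A ∧ B)))) = min(0.52, 1) = 0.52
¬(B ∧ (B ⊃ (B ∧ (A ∧ B)))): Łukasiewicz ¬ gives 1 − 0.52 = 0.48
(¬(A ∨ B) ∨ ¬(B ∧ (B ⊃ (B ∧ (A ∧ B))))) = max(0.39, 0.48) = 0.48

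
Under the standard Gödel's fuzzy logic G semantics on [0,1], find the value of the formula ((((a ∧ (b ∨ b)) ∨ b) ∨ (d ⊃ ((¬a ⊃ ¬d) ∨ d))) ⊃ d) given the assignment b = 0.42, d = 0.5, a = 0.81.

(b ∨ b) = max(0.42, 0.42) = 0.42
(a ∧ (b ∨ b)) = min(0.81, 0.42) = 0.42
((a ∧ (b ∨ b)) ∨ b) = max(0.42, 0.42) = 0.42
¬a: Gödel ¬ of 0.81 = 0 (operand ≠ 0)
¬d: Gödel ¬ of 0.5 = 0 (operand ≠ 0)
(¬a ⊃ ¬d): 0 ≤ 0, so result = 1
((¬a ⊃ ¬d) ∨ d) = max(1, 0.5) = 1
(d ⊃ ((¬a ⊃ ¬d) ∨ d)): 0.5 ≤ 1, so result = 1
(((a ∧ (b ∨ b)) ∨ b) ∨ (d ⊃ ((¬a ⊃ ¬d) ∨ d))) = max(0.42, 1) = 1
((((a ∧ (b ∨ b)) ∨ b) ∨ (d ⊃ ((¬a ⊃ ¬d) ∨ d))) ⊃ d): 1 > 0.5, so result = 0.5

0.50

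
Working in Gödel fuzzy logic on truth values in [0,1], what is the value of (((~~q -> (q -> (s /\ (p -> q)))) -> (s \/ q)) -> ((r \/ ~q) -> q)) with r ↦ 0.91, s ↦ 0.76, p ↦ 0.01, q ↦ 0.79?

~q: Gödel ¬ of 0.79 = 0 (operand ≠ 0)
~~q: Gödel ¬ of 0 = 1 (operand is 0)
(p -> q): 0.01 ≤ 0.79, so result = 1
(s /\ (p -> q)) = min(0.76, 1) = 0.76
(q -> (s /\ (p -> q))): 0.79 > 0.76, so result = 0.76
(~~q -> (q -> (s /\ (p -> q)))): 1 > 0.76, so result = 0.76
(s \/ q) = max(0.76, 0.79) = 0.79
((~~q -> (q -> (s /\ (p -> q)))) -> (s \/ q)): 0.76 ≤ 0.79, so result = 1
~q: Gödel ¬ of 0.79 = 0 (operand ≠ 0)
(r \/ ~q) = max(0.91, 0) = 0.91
((r \/ ~q) -> q): 0.91 > 0.79, so result = 0.79
(((~~q -> (q -> (s /\ (p -> q)))) -> (s \/ q)) -> ((r \/ ~q) -> q)): 1 > 0.79, so result = 0.79

0.79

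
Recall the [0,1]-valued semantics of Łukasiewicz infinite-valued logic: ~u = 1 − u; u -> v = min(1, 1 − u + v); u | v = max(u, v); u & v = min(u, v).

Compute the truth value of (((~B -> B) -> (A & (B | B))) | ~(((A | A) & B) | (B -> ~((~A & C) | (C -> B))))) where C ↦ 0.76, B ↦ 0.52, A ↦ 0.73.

~B: Łukasiewicz ¬ gives 1 − 0.52 = 0.48
(~B -> B): min(1, 1 − 0.48 + 0.52) = 1
(B | B) = max(0.52, 0.52) = 0.52
(A & (B | B)) = min(0.73, 0.52) = 0.52
((~B -> B) -> (A & (B | B))): min(1, 1 − 1 + 0.52) = 0.52
(A | A) = max(0.73, 0.73) = 0.73
((A | A) & B) = min(0.73, 0.52) = 0.52
~A: Łukasiewicz ¬ gives 1 − 0.73 = 0.27
(~A & C) = min(0.27, 0.76) = 0.27
(C -> B): min(1, 1 − 0.76 + 0.52) = 0.76
((~A & C) | (C -> B)) = max(0.27, 0.76) = 0.76
~((~A & C) | (C -> B)): Łukasiewicz ¬ gives 1 − 0.76 = 0.24
(B -> ~((~A & C) | (C -> B))): min(1, 1 − 0.52 + 0.24) = 0.72
(((A | A) & B) | (B -> ~((~A & C) | (C -> B)))) = max(0.52, 0.72) = 0.72
~(((A | A) & B) | (B -> ~((~A & C) | (C -> B)))): Łukasiewicz ¬ gives 1 − 0.72 = 0.28
(((~B -> B) -> (A & (B | B))) | ~(((A | A) & B) | (B -> ~((~A & C) | (C -> B))))) = max(0.52, 0.28) = 0.52

0.52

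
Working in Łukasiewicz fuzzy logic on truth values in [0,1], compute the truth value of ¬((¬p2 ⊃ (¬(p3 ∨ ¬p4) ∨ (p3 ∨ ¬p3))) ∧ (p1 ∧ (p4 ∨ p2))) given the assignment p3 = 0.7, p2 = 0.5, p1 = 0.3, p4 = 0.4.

¬p2: Łukasiewicz ¬ gives 1 − 0.5 = 0.5
¬p4: Łukasiewicz ¬ gives 1 − 0.4 = 0.6
(p3 ∨ ¬p4) = max(0.7, 0.6) = 0.7
¬(p3 ∨ ¬p4): Łukasiewicz ¬ gives 1 − 0.7 = 0.3
¬p3: Łukasiewicz ¬ gives 1 − 0.7 = 0.3
(p3 ∨ ¬p3) = max(0.7, 0.3) = 0.7
(¬(p3 ∨ ¬p4) ∨ (p3 ∨ ¬p3)) = max(0.3, 0.7) = 0.7
(¬p2 ⊃ (¬(p3 ∨ ¬p4) ∨ (p3 ∨ ¬p3))): min(1, 1 − 0.5 + 0.7) = 1
(p4 ∨ p2) = max(0.4, 0.5) = 0.5
(p1 ∧ (p4 ∨ p2)) = min(0.3, 0.5) = 0.3
((¬p2 ⊃ (¬(p3 ∨ ¬p4) ∨ (p3 ∨ ¬p3))) ∧ (p1 ∧ (p4 ∨ p2))) = min(1, 0.3) = 0.3
¬((¬p2 ⊃ (¬(p3 ∨ ¬p4) ∨ (p3 ∨ ¬p3))) ∧ (p1 ∧ (p4 ∨ p2))): Łukasiewicz ¬ gives 1 − 0.3 = 0.7

0.70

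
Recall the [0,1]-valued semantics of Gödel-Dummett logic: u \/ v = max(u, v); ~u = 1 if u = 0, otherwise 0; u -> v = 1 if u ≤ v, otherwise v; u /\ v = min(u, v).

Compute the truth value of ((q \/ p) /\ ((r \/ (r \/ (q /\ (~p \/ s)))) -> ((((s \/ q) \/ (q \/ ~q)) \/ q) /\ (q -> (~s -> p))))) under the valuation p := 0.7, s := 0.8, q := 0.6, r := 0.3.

(q \/ p) = max(0.6, 0.7) = 0.7
~p: Gödel ¬ of 0.7 = 0 (operand ≠ 0)
(~p \/ s) = max(0, 0.8) = 0.8
(q /\ (~p \/ s)) = min(0.6, 0.8) = 0.6
(r \/ (q /\ (~p \/ s))) = max(0.3, 0.6) = 0.6
(r \/ (r \/ (q /\ (~p \/ s)))) = max(0.3, 0.6) = 0.6
(s \/ q) = max(0.8, 0.6) = 0.8
~q: Gödel ¬ of 0.6 = 0 (operand ≠ 0)
(q \/ ~q) = max(0.6, 0) = 0.6
((s \/ q) \/ (q \/ ~q)) = max(0.8, 0.6) = 0.8
(((s \/ q) \/ (q \/ ~q)) \/ q) = max(0.8, 0.6) = 0.8
~s: Gödel ¬ of 0.8 = 0 (operand ≠ 0)
(~s -> p): 0 ≤ 0.7, so result = 1
(q -> (~s -> p)): 0.6 ≤ 1, so result = 1
((((s \/ q) \/ (q \/ ~q)) \/ q) /\ (q -> (~s -> p))) = min(0.8, 1) = 0.8
((r \/ (r \/ (q /\ (~p \/ s)))) -> ((((s \/ q) \/ (q \/ ~q)) \/ q) /\ (q -> (~s -> p)))): 0.6 ≤ 0.8, so result = 1
((q \/ p) /\ ((r \/ (r \/ (q /\ (~p \/ s)))) -> ((((s \/ q) \/ (q \/ ~q)) \/ q) /\ (q -> (~s -> p))))) = min(0.7, 1) = 0.7

0.70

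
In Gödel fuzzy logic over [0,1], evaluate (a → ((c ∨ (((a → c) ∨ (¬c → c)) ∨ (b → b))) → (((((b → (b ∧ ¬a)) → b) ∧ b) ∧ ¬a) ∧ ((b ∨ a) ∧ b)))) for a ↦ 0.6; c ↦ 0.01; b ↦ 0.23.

(a → c): 0.6 > 0.01, so result = 0.01
¬c: Gödel ¬ of 0.01 = 0 (operand ≠ 0)
(¬c → c): 0 ≤ 0.01, so result = 1
((a → c) ∨ (¬c → c)) = max(0.01, 1) = 1
(b → b): 0.23 ≤ 0.23, so result = 1
(((a → c) ∨ (¬c → c)) ∨ (b → b)) = max(1, 1) = 1
(c ∨ (((a → c) ∨ (¬c → c)) ∨ (b → b))) = max(0.01, 1) = 1
¬a: Gödel ¬ of 0.6 = 0 (operand ≠ 0)
(b ∧ ¬a) = min(0.23, 0) = 0
(b → (b ∧ ¬a)): 0.23 > 0, so result = 0
((b → (b ∧ ¬a)) → b): 0 ≤ 0.23, so result = 1
(((b → (b ∧ ¬a)) → b) ∧ b) = min(1, 0.23) = 0.23
¬a: Gödel ¬ of 0.6 = 0 (operand ≠ 0)
((((b → (b ∧ ¬a)) → b) ∧ b) ∧ ¬a) = min(0.23, 0) = 0
(b ∨ a) = max(0.23, 0.6) = 0.6
((b ∨ a) ∧ b) = min(0.6, 0.23) = 0.23
(((((b → (b ∧ ¬a)) → b) ∧ b) ∧ ¬a) ∧ ((b ∨ a) ∧ b)) = min(0, 0.23) = 0
((c ∨ (((a → c) ∨ (¬c → c)) ∨ (b → b))) → (((((b → (b ∧ ¬a)) → b) ∧ b) ∧ ¬a) ∧ ((b ∨ a) ∧ b))): 1 > 0, so result = 0
(a → ((c ∨ (((a → c) ∨ (¬c → c)) ∨ (b → b))) → (((((b → (b ∧ ¬a)) → b) ∧ b) ∧ ¬a) ∧ ((b ∨ a) ∧ b)))): 0.6 > 0, so result = 0

0.00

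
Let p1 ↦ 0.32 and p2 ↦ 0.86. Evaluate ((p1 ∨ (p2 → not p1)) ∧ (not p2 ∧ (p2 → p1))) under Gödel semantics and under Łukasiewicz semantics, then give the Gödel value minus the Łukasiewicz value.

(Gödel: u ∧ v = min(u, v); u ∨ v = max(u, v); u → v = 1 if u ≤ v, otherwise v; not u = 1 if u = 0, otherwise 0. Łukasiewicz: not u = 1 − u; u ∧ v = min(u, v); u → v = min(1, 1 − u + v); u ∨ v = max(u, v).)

Gödel evaluation:
  not p1: Gödel ¬ of 0.32 = 0 (operand ≠ 0)
  (p2 → not p1): 0.86 > 0, so result = 0
  (p1 ∨ (p2 → not p1)) = max(0.32, 0) = 0.32
  not p2: Gödel ¬ of 0.86 = 0 (operand ≠ 0)
  (p2 → p1): 0.86 > 0.32, so result = 0.32
  (not p2 ∧ (p2 → p1)) = min(0, 0.32) = 0
  ((p1 ∨ (p2 → not p1)) ∧ (not p2 ∧ (p2 → p1))) = min(0.32, 0) = 0
  Gödel value = 0
Łukasiewicz evaluation:
  not p1: Łukasiewicz ¬ gives 1 − 0.32 = 0.68
  (p2 → not p1): min(1, 1 − 0.86 + 0.68) = 0.82
  (p1 ∨ (p2 → not p1)) = max(0.32, 0.82) = 0.82
  not p2: Łukasiewicz ¬ gives 1 − 0.86 = 0.14
  (p2 → p1): min(1, 1 − 0.86 + 0.32) = 0.46
  (not p2 ∧ (p2 → p1)) = min(0.14, 0.46) = 0.14
  ((p1 ∨ (p2 → not p1)) ∧ (not p2 ∧ (p2 → p1))) = min(0.82, 0.14) = 0.14
  Łukasiewicz value = 0.14
Difference: 0 − 0.14 = -0.14

-0.14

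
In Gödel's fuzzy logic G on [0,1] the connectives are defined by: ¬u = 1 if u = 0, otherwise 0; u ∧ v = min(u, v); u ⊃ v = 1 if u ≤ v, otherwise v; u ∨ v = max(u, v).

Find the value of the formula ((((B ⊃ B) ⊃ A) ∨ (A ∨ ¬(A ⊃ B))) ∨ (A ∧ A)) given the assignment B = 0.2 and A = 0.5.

(B ⊃ B): 0.2 ≤ 0.2, so result = 1
((B ⊃ B) ⊃ A): 1 > 0.5, so result = 0.5
(A ⊃ B): 0.5 > 0.2, so result = 0.2
¬(A ⊃ B): Gödel ¬ of 0.2 = 0 (operand ≠ 0)
(A ∨ ¬(A ⊃ B)) = max(0.5, 0) = 0.5
(((B ⊃ B) ⊃ A) ∨ (A ∨ ¬(A ⊃ B))) = max(0.5, 0.5) = 0.5
(A ∧ A) = min(0.5, 0.5) = 0.5
((((B ⊃ B) ⊃ A) ∨ (A ∨ ¬(A ⊃ B))) ∨ (A ∧ A)) = max(0.5, 0.5) = 0.5

0.50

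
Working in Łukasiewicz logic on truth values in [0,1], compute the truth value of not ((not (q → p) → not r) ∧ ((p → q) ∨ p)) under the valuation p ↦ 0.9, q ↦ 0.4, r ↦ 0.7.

0.10

(q → p): min(1, 1 − 0.4 + 0.9) = 1
not (q → p): Łukasiewicz ¬ gives 1 − 1 = 0
not r: Łukasiewicz ¬ gives 1 − 0.7 = 0.3
(not (q → p) → not r): min(1, 1 − 0 + 0.3) = 1
(p → q): min(1, 1 − 0.9 + 0.4) = 0.5
((p → q) ∨ p) = max(0.5, 0.9) = 0.9
((not (q → p) → not r) ∧ ((p → q) ∨ p)) = min(1, 0.9) = 0.9
not ((not (q → p) → not r) ∧ ((p → q) ∨ p)): Łukasiewicz ¬ gives 1 − 0.9 = 0.1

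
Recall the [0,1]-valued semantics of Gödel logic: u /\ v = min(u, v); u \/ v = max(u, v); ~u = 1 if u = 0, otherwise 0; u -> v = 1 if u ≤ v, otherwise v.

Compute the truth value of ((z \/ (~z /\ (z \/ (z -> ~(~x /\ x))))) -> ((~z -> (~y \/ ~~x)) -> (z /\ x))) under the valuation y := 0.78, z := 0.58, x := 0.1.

0.10

~z: Gödel ¬ of 0.58 = 0 (operand ≠ 0)
~x: Gödel ¬ of 0.1 = 0 (operand ≠ 0)
(~x /\ x) = min(0, 0.1) = 0
~(~x /\ x): Gödel ¬ of 0 = 1 (operand is 0)
(z -> ~(~x /\ x)): 0.58 ≤ 1, so result = 1
(z \/ (z -> ~(~x /\ x))) = max(0.58, 1) = 1
(~z /\ (z \/ (z -> ~(~x /\ x)))) = min(0, 1) = 0
(z \/ (~z /\ (z \/ (z -> ~(~x /\ x))))) = max(0.58, 0) = 0.58
~z: Gödel ¬ of 0.58 = 0 (operand ≠ 0)
~y: Gödel ¬ of 0.78 = 0 (operand ≠ 0)
~x: Gödel ¬ of 0.1 = 0 (operand ≠ 0)
~~x: Gödel ¬ of 0 = 1 (operand is 0)
(~y \/ ~~x) = max(0, 1) = 1
(~z -> (~y \/ ~~x)): 0 ≤ 1, so result = 1
(z /\ x) = min(0.58, 0.1) = 0.1
((~z -> (~y \/ ~~x)) -> (z /\ x)): 1 > 0.1, so result = 0.1
((z \/ (~z /\ (z \/ (z -> ~(~x /\ x))))) -> ((~z -> (~y \/ ~~x)) -> (z /\ x))): 0.58 > 0.1, so result = 0.1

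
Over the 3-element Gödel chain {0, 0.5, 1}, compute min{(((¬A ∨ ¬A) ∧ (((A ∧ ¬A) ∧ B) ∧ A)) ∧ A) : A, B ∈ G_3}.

The minimum is attained at A = 0, B = 0:
  ¬A: Gödel ¬ of 0 = 1 (operand is 0)
  ¬A: Gödel ¬ of 0 = 1 (operand is 0)
  (¬A ∨ ¬A) = max(1, 1) = 1
  ¬A: Gödel ¬ of 0 = 1 (operand is 0)
  (A ∧ ¬A) = min(0, 1) = 0
  ((A ∧ ¬A) ∧ B) = min(0, 0) = 0
  (((A ∧ ¬A) ∧ B) ∧ A) = min(0, 0) = 0
  ((¬A ∨ ¬A) ∧ (((A ∧ ¬A) ∧ B) ∧ A)) = min(1, 0) = 0
  (((¬A ∨ ¬A) ∧ (((A ∧ ¬A) ∧ B) ∧ A)) ∧ A) = min(0, 0) = 0
Checking all 9 assignments confirms none give a value below 0.00.

0.00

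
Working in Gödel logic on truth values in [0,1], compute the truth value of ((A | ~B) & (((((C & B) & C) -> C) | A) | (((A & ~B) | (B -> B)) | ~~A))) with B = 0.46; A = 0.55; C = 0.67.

0.55

~B: Gödel ¬ of 0.46 = 0 (operand ≠ 0)
(A | ~B) = max(0.55, 0) = 0.55
(C & B) = min(0.67, 0.46) = 0.46
((C & B) & C) = min(0.46, 0.67) = 0.46
(((C & B) & C) -> C): 0.46 ≤ 0.67, so result = 1
((((C & B) & C) -> C) | A) = max(1, 0.55) = 1
~B: Gödel ¬ of 0.46 = 0 (operand ≠ 0)
(A & ~B) = min(0.55, 0) = 0
(B -> B): 0.46 ≤ 0.46, so result = 1
((A & ~B) | (B -> B)) = max(0, 1) = 1
~A: Gödel ¬ of 0.55 = 0 (operand ≠ 0)
~~A: Gödel ¬ of 0 = 1 (operand is 0)
(((A & ~B) | (B -> B)) | ~~A) = max(1, 1) = 1
(((((C & B) & C) -> C) | A) | (((A & ~B) | (B -> B)) | ~~A)) = max(1, 1) = 1
((A | ~B) & (((((C & B) & C) -> C) | A) | (((A & ~B) | (B -> B)) | ~~A))) = min(0.55, 1) = 0.55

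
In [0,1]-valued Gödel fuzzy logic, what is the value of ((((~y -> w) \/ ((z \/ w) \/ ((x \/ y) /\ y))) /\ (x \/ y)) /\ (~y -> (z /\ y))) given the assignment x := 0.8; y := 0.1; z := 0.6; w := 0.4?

~y: Gödel ¬ of 0.1 = 0 (operand ≠ 0)
(~y -> w): 0 ≤ 0.4, so result = 1
(z \/ w) = max(0.6, 0.4) = 0.6
(x \/ y) = max(0.8, 0.1) = 0.8
((x \/ y) /\ y) = min(0.8, 0.1) = 0.1
((z \/ w) \/ ((x \/ y) /\ y)) = max(0.6, 0.1) = 0.6
((~y -> w) \/ ((z \/ w) \/ ((x \/ y) /\ y))) = max(1, 0.6) = 1
(x \/ y) = max(0.8, 0.1) = 0.8
(((~y -> w) \/ ((z \/ w) \/ ((x \/ y) /\ y))) /\ (x \/ y)) = min(1, 0.8) = 0.8
~y: Gödel ¬ of 0.1 = 0 (operand ≠ 0)
(z /\ y) = min(0.6, 0.1) = 0.1
(~y -> (z /\ y)): 0 ≤ 0.1, so result = 1
((((~y -> w) \/ ((z \/ w) \/ ((x \/ y) /\ y))) /\ (x \/ y)) /\ (~y -> (z /\ y))) = min(0.8, 1) = 0.8

0.80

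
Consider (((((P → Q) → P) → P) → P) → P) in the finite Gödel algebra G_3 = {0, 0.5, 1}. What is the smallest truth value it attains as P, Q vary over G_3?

The minimum is attained at P = 0.5, Q = 0:
  (P → Q): 0.5 > 0, so result = 0
  ((P → Q) → P): 0 ≤ 0.5, so result = 1
  (((P → Q) → P) → P): 1 > 0.5, so result = 0.5
  ((((P → Q) → P) → P) → P): 0.5 ≤ 0.5, so result = 1
  (((((P → Q) → P) → P) → P) → P): 1 > 0.5, so result = 0.5
Checking all 9 assignments confirms none give a value below 0.50.

0.50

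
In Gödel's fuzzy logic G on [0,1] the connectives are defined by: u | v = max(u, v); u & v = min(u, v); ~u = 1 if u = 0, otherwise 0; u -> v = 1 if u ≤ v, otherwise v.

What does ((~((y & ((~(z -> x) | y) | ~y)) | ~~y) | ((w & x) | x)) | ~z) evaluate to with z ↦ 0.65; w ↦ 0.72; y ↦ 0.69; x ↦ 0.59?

0.59

(z -> x): 0.65 > 0.59, so result = 0.59
~(z -> x): Gödel ¬ of 0.59 = 0 (operand ≠ 0)
(~(z -> x) | y) = max(0, 0.69) = 0.69
~y: Gödel ¬ of 0.69 = 0 (operand ≠ 0)
((~(z -> x) | y) | ~y) = max(0.69, 0) = 0.69
(y & ((~(z -> x) | y) | ~y)) = min(0.69, 0.69) = 0.69
~y: Gödel ¬ of 0.69 = 0 (operand ≠ 0)
~~y: Gödel ¬ of 0 = 1 (operand is 0)
((y & ((~(z -> x) | y) | ~y)) | ~~y) = max(0.69, 1) = 1
~((y & ((~(z -> x) | y) | ~y)) | ~~y): Gödel ¬ of 1 = 0 (operand ≠ 0)
(w & x) = min(0.72, 0.59) = 0.59
((w & x) | x) = max(0.59, 0.59) = 0.59
(~((y & ((~(z -> x) | y) | ~y)) | ~~y) | ((w & x) | x)) = max(0, 0.59) = 0.59
~z: Gödel ¬ of 0.65 = 0 (operand ≠ 0)
((~((y & ((~(z -> x) | y) | ~y)) | ~~y) | ((w & x) | x)) | ~z) = max(0.59, 0) = 0.59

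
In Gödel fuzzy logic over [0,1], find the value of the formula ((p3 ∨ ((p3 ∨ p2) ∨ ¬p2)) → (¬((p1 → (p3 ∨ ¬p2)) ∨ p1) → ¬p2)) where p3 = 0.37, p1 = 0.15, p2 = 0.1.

(p3 ∨ p2) = max(0.37, 0.1) = 0.37
¬p2: Gödel ¬ of 0.1 = 0 (operand ≠ 0)
((p3 ∨ p2) ∨ ¬p2) = max(0.37, 0) = 0.37
(p3 ∨ ((p3 ∨ p2) ∨ ¬p2)) = max(0.37, 0.37) = 0.37
¬p2: Gödel ¬ of 0.1 = 0 (operand ≠ 0)
(p3 ∨ ¬p2) = max(0.37, 0) = 0.37
(p1 → (p3 ∨ ¬p2)): 0.15 ≤ 0.37, so result = 1
((p1 → (p3 ∨ ¬p2)) ∨ p1) = max(1, 0.15) = 1
¬((p1 → (p3 ∨ ¬p2)) ∨ p1): Gödel ¬ of 1 = 0 (operand ≠ 0)
¬p2: Gödel ¬ of 0.1 = 0 (operand ≠ 0)
(¬((p1 → (p3 ∨ ¬p2)) ∨ p1) → ¬p2): 0 ≤ 0, so result = 1
((p3 ∨ ((p3 ∨ p2) ∨ ¬p2)) → (¬((p1 → (p3 ∨ ¬p2)) ∨ p1) → ¬p2)): 0.37 ≤ 1, so result = 1

1.00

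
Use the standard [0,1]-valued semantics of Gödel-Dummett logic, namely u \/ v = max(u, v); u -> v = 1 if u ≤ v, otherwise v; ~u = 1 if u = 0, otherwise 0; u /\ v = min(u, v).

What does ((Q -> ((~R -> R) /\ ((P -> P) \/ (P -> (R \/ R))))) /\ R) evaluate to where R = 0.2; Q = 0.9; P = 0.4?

~R: Gödel ¬ of 0.2 = 0 (operand ≠ 0)
(~R -> R): 0 ≤ 0.2, so result = 1
(P -> P): 0.4 ≤ 0.4, so result = 1
(R \/ R) = max(0.2, 0.2) = 0.2
(P -> (R \/ R)): 0.4 > 0.2, so result = 0.2
((P -> P) \/ (P -> (R \/ R))) = max(1, 0.2) = 1
((~R -> R) /\ ((P -> P) \/ (P -> (R \/ R)))) = min(1, 1) = 1
(Q -> ((~R -> R) /\ ((P -> P) \/ (P -> (R \/ R))))): 0.9 ≤ 1, so result = 1
((Q -> ((~R -> R) /\ ((P -> P) \/ (P -> (R \/ R))))) /\ R) = min(1, 0.2) = 0.2

0.20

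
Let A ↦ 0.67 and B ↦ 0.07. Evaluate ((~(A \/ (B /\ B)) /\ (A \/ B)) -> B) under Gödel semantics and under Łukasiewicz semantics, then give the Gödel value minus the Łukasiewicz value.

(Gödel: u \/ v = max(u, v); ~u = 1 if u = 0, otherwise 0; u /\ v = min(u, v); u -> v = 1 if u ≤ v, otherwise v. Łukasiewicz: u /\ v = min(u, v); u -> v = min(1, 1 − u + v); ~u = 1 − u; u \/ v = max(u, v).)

0.26

Gödel evaluation:
  (B /\ B) = min(0.07, 0.07) = 0.07
  (A \/ (B /\ B)) = max(0.67, 0.07) = 0.67
  ~(A \/ (B /\ B)): Gödel ¬ of 0.67 = 0 (operand ≠ 0)
  (A \/ B) = max(0.67, 0.07) = 0.67
  (~(A \/ (B /\ B)) /\ (A \/ B)) = min(0, 0.67) = 0
  ((~(A \/ (B /\ B)) /\ (A \/ B)) -> B): 0 ≤ 0.07, so result = 1
  Gödel value = 1
Łukasiewicz evaluation:
  (B /\ B) = min(0.07, 0.07) = 0.07
  (A \/ (B /\ B)) = max(0.67, 0.07) = 0.67
  ~(A \/ (B /\ B)): Łukasiewicz ¬ gives 1 − 0.67 = 0.33
  (A \/ B) = max(0.67, 0.07) = 0.67
  (~(A \/ (B /\ B)) /\ (A \/ B)) = min(0.33, 0.67) = 0.33
  ((~(A \/ (B /\ B)) /\ (A \/ B)) -> B): min(1, 1 − 0.33 + 0.07) = 0.74
  Łukasiewicz value = 0.74
Difference: 1 − 0.74 = 0.26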